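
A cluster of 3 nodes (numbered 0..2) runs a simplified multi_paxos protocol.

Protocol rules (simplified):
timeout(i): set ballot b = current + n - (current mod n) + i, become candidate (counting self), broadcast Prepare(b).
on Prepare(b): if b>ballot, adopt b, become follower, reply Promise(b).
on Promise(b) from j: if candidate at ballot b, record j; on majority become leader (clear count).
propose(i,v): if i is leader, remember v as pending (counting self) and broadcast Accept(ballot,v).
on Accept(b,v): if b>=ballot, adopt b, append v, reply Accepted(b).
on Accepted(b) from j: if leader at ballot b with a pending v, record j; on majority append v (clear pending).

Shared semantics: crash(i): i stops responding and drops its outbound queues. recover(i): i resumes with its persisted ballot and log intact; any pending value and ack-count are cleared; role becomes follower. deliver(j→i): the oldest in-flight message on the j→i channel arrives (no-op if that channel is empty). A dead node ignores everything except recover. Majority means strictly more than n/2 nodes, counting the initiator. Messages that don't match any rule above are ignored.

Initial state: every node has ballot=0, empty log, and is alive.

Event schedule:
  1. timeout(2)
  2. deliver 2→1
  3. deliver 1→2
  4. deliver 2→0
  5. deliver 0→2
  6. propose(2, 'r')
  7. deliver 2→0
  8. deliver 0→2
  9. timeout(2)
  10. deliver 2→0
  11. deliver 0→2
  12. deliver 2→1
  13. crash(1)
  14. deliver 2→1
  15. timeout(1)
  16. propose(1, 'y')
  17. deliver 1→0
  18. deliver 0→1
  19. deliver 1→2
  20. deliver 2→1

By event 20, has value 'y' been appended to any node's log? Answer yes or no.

after 1 — timeout(2): n2:cand/b5/[-]
after 2 — deliver 2→1: n1:foll/b5/[-]
after 3 — deliver 1→2: n2:lead/b5/[-]
after 4 — deliver 2→0: n0:foll/b5/[-]
after 5 — deliver 0→2: ·
after 6 — propose(2,'r'): ·
after 7 — deliver 2→0: n0:foll/b5/[r]
after 8 — deliver 0→2: n2:lead/b5/[r]
after 9 — timeout(2): n2:cand/b8/[r]
after 10 — deliver 2→0: n0:foll/b8/[r]
after 11 — deliver 0→2: n2:lead/b8/[r]
after 12 — deliver 2→1: n1:foll/b5/[r]
after 13 — crash(1): n1:✗foll/b5/[r]
after 14 — deliver 2→1: ·
after 15 — timeout(1): ·
after 16 — propose(1,'y'): ·
after 17 — deliver 1→0: ·
after 18 — deliver 0→1: ·
after 19 — deliver 1→2: ·
after 20 — deliver 2→1: ·

no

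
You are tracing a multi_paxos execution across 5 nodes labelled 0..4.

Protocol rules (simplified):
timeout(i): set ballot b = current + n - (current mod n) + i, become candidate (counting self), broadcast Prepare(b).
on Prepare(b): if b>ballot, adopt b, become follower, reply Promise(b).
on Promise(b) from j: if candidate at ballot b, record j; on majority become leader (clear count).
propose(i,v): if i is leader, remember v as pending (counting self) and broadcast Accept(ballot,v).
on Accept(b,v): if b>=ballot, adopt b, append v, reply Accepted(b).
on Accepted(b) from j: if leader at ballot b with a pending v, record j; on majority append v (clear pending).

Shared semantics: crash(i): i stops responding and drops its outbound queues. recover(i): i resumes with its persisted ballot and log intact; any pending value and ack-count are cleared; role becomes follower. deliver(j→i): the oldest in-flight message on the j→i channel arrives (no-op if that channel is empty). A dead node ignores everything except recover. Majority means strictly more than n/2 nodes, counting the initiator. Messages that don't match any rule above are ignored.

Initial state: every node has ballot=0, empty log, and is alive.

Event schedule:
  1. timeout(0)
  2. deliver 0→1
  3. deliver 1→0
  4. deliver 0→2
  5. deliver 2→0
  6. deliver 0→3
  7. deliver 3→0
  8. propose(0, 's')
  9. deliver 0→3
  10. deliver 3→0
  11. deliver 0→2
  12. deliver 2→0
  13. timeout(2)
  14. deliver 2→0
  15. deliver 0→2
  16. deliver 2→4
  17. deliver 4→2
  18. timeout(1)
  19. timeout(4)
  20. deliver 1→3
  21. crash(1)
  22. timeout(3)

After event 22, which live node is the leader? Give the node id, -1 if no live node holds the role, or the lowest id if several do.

[1] timeout(0) → N0(cand b5 [-])
[2] deliver 0→1 → N1(foll b5 [-])
[3] deliver 1→0 → ∅
[4] deliver 0→2 → N2(foll b5 [-])
[5] deliver 2→0 → N0(lead b5 [-])
[6] deliver 0→3 → N3(foll b5 [-])
[7] deliver 3→0 → ∅
[8] propose(0,'s') → ∅
[9] deliver 0→3 → N3(foll b5 [s])
[10] deliver 3→0 → ∅
[11] deliver 0→2 → N2(foll b5 [s])
[12] deliver 2→0 → N0(lead b5 [s])
[13] timeout(2) → N2(cand b12 [s])
[14] deliver 2→0 → N0(foll b12 [s])
[15] deliver 0→2 → ∅
[16] deliver 2→4 → N4(foll b12 [-])
[17] deliver 4→2 → N2(lead b12 [s])
[18] timeout(1) → N1(cand b11 [-])
[19] timeout(4) → N4(cand b19 [-])
[20] deliver 1→3 → N3(foll b11 [s])
[21] crash(1) → N1(✗cand b11 [-])
[22] timeout(3) → N3(cand b18 [s])

2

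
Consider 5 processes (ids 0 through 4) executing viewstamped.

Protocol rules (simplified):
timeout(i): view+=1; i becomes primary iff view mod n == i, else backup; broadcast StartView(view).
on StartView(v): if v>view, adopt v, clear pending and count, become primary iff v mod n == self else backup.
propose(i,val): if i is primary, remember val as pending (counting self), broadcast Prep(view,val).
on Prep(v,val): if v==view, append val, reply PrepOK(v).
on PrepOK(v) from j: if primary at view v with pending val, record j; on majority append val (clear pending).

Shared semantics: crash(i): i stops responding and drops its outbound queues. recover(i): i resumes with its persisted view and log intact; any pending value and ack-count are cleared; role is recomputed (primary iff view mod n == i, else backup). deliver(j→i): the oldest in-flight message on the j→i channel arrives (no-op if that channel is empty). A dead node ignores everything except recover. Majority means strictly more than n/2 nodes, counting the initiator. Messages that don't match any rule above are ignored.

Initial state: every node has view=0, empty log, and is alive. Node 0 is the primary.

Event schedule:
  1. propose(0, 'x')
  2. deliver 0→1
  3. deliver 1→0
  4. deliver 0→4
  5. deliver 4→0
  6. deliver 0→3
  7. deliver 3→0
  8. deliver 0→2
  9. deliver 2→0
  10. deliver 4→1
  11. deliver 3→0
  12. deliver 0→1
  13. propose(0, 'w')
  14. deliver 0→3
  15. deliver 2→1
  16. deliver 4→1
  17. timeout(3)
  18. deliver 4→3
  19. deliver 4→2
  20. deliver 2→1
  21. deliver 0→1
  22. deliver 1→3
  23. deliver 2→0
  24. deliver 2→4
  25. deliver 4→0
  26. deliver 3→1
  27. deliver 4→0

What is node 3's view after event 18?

1

e1 propose(0,'x'): ·
e2 deliver 0→1: 1[back,v=0,x]
e3 deliver 1→0: ·
e4 deliver 0→4: 4[back,v=0,x]
e5 deliver 4→0: 0[prim,v=0,x]
e6 deliver 0→3: 3[back,v=0,x]
e7 deliver 3→0: ·
e8 deliver 0→2: 2[back,v=0,x]
e9 deliver 2→0: ·
e10 deliver 4→1: ·
e11 deliver 3→0: ·
e12 deliver 0→1: ·
e13 propose(0,'w'): ·
e14 deliver 0→3: 3[back,v=0,x,w]
e15 deliver 2→1: ·
e16 deliver 4→1: ·
e17 timeout(3): 3[back,v=1,x,w]
e18 deliver 4→3: ·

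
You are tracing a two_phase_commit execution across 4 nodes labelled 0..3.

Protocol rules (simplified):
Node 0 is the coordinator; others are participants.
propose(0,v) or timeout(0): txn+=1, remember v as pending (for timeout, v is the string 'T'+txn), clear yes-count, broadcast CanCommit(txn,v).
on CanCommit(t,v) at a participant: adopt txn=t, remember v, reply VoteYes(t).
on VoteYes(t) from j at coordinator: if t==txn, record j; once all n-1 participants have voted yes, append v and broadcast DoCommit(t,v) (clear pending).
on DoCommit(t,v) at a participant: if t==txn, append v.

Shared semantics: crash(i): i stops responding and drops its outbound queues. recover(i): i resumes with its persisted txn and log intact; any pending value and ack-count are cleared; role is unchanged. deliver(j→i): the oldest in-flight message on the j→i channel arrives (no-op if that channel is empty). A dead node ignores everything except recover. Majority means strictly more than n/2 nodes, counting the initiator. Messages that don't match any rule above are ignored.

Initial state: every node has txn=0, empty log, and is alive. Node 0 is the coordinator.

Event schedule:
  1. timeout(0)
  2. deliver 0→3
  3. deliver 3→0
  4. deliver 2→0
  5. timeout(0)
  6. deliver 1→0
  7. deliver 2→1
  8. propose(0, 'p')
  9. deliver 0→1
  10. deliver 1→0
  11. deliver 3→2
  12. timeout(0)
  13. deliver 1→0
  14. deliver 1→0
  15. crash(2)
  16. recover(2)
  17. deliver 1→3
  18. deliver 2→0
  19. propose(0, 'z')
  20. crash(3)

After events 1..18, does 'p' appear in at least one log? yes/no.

no

[1] timeout(0) → N0(coor t1 [-])
[2] deliver 0→3 → N3(part t1 [-])
[3] deliver 3→0 → ∅
[4] deliver 2→0 → ∅
[5] timeout(0) → N0(coor t2 [-])
[6] deliver 1→0 → ∅
[7] deliver 2→1 → ∅
[8] propose(0,'p') → N0(coor t3 [-])
[9] deliver 0→1 → N1(part t1 [-])
[10] deliver 1→0 → ∅
[11] deliver 3→2 → ∅
[12] timeout(0) → N0(coor t4 [-])
[13] deliver 1→0 → ∅
[14] deliver 1→0 → ∅
[15] crash(2) → N2(✗part t0 [-])
[16] recover(2) → N2(part t0 [-])
[17] deliver 1→3 → ∅
[18] deliver 2→0 → ∅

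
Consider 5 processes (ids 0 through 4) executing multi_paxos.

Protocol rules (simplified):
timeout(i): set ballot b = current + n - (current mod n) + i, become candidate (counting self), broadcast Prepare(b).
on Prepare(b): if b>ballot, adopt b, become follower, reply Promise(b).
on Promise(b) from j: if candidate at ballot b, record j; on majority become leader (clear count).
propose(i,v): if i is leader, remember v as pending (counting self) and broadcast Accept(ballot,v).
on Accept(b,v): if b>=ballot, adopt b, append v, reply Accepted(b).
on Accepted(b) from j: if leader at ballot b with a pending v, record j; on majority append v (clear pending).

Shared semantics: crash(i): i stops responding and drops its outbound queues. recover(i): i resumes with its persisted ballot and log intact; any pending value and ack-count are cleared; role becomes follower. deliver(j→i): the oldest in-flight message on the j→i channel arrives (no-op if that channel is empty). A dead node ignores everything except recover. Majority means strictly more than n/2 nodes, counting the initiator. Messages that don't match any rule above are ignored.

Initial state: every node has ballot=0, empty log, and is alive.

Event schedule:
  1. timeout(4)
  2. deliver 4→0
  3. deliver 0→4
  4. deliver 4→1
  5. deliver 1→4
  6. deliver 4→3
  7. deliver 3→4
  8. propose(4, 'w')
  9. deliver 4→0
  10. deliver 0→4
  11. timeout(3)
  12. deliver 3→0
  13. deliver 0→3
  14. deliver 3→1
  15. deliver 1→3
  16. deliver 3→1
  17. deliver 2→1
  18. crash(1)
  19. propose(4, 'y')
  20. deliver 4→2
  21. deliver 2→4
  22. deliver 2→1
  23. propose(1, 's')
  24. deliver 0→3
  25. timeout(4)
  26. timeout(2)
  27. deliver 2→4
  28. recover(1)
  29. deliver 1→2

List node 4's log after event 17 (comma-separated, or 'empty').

[1] timeout(4) → N4(cand b9 [-])
[2] deliver 4→0 → N0(foll b9 [-])
[3] deliver 0→4 → ∅
[4] deliver 4→1 → N1(foll b9 [-])
[5] deliver 1→4 → N4(lead b9 [-])
[6] deliver 4→3 → N3(foll b9 [-])
[7] deliver 3→4 → ∅
[8] propose(4,'w') → ∅
[9] deliver 4→0 → N0(foll b9 [w])
[10] deliver 0→4 → ∅
[11] timeout(3) → N3(cand b13 [-])
[12] deliver 3→0 → N0(foll b13 [w])
[13] deliver 0→3 → ∅
[14] deliver 3→1 → N1(foll b13 [-])
[15] deliver 1→3 → N3(lead b13 [-])
[16] deliver 3→1 → ∅
[17] deliver 2→1 → ∅

empty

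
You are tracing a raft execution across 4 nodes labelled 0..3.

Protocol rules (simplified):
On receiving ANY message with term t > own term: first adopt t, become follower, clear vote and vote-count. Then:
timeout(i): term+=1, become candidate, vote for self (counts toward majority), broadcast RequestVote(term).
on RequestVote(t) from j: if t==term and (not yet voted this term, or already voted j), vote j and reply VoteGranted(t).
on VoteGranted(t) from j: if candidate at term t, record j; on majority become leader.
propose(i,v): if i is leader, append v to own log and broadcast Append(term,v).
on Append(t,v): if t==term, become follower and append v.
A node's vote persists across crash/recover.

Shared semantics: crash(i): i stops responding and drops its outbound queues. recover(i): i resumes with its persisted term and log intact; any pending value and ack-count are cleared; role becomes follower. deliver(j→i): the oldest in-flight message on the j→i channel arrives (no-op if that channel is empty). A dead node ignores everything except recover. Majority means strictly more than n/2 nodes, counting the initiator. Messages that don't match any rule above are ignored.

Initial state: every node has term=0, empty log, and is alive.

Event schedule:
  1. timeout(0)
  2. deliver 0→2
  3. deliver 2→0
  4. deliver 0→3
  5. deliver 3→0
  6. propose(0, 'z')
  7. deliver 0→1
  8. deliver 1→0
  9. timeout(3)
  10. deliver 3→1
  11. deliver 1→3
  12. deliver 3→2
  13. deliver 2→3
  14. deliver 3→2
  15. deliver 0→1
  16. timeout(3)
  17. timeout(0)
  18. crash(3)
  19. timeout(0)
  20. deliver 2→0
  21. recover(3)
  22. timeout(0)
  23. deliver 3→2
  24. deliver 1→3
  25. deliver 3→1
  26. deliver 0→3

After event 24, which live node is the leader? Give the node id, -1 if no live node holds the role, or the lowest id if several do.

-1

e1 timeout(0): 0[cand,t=1,-]
e2 deliver 0→2: 2[foll,t=1,-]
e3 deliver 2→0: ·
e4 deliver 0→3: 3[foll,t=1,-]
e5 deliver 3→0: 0[lead,t=1,-]
e6 propose(0,'z'): 0[lead,t=1,z]
e7 deliver 0→1: 1[foll,t=1,-]
e8 deliver 1→0: ·
e9 timeout(3): 3[cand,t=2,-]
e10 deliver 3→1: 1[foll,t=2,-]
e11 deliver 1→3: ·
e12 deliver 3→2: 2[foll,t=2,-]
e13 deliver 2→3: 3[lead,t=2,-]
e14 deliver 3→2: ·
e15 deliver 0→1: ·
e16 timeout(3): 3[cand,t=3,-]
e17 timeout(0): 0[cand,t=2,z]
e18 crash(3): 3[✗cand,t=3,-]
e19 timeout(0): 0[cand,t=3,z]
e20 deliver 2→0: ·
e21 recover(3): 3[foll,t=3,-]
e22 timeout(0): 0[cand,t=4,z]
e23 deliver 3→2: ·
e24 deliver 1→3: ·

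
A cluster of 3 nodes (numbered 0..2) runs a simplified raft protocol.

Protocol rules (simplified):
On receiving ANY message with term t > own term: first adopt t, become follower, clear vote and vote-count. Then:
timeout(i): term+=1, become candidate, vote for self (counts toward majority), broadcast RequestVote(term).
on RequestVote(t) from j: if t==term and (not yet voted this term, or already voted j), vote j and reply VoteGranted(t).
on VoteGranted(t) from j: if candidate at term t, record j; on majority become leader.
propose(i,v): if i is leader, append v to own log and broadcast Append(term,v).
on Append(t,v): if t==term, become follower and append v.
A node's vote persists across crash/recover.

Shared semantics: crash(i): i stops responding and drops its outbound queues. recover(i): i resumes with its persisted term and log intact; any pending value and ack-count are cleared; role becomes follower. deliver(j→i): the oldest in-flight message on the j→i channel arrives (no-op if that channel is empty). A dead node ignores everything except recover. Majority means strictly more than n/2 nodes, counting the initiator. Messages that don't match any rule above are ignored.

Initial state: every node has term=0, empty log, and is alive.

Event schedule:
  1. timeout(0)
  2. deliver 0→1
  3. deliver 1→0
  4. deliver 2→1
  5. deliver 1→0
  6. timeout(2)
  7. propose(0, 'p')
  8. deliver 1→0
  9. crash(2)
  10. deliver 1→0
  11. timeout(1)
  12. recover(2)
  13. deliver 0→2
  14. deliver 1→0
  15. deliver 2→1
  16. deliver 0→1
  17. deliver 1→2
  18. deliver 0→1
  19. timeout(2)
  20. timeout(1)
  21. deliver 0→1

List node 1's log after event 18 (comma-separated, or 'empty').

empty

step 1 timeout(0): 0={cand,t=1,log=-}
step 2 deliver 0→1: 1={foll,t=1,log=-}
step 3 deliver 1→0: 0={lead,t=1,log=-}
step 4 deliver 2→1: —
step 5 deliver 1→0: —
step 6 timeout(2): 2={cand,t=1,log=-}
step 7 propose(0,'p'): 0={lead,t=1,log=p}
step 8 deliver 1→0: —
step 9 crash(2): 2={✗cand,t=1,log=-}
step 10 deliver 1→0: —
step 11 timeout(1): 1={cand,t=2,log=-}
step 12 recover(2): 2={foll,t=1,log=-}
step 13 deliver 0→2: —
step 14 deliver 1→0: 0={foll,t=2,log=p}
step 15 deliver 2→1: —
step 16 deliver 0→1: —
step 17 deliver 1→2: 2={foll,t=2,log=-}
step 18 deliver 0→1: 1={lead,t=2,log=-}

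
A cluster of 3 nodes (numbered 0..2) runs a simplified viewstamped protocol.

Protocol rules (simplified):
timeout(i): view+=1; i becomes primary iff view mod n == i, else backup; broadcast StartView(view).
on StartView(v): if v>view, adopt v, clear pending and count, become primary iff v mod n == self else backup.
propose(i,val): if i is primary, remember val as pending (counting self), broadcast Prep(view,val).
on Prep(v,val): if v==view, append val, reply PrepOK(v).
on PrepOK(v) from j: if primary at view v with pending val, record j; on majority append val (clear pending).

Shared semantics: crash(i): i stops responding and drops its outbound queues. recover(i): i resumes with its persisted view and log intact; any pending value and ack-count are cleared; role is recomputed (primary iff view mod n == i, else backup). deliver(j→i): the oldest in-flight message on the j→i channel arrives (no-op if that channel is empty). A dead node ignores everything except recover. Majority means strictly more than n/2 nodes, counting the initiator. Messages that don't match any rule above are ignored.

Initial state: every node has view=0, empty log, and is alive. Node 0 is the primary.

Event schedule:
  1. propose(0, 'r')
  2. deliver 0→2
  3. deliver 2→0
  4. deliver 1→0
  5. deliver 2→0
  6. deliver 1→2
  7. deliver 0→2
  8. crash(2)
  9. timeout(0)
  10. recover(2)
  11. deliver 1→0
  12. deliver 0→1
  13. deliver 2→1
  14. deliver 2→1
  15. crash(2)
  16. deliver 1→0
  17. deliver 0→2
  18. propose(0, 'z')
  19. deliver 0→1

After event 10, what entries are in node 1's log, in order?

empty

after 1 — propose(0,'r'): ·
after 2 — deliver 0→2: n2:back/v0/[r]
after 3 — deliver 2→0: n0:prim/v0/[r]
after 4 — deliver 1→0: ·
after 5 — deliver 2→0: ·
after 6 — deliver 1→2: ·
after 7 — deliver 0→2: ·
after 8 — crash(2): n2:✗back/v0/[r]
after 9 — timeout(0): n0:back/v1/[r]
after 10 — recover(2): n2:back/v0/[r]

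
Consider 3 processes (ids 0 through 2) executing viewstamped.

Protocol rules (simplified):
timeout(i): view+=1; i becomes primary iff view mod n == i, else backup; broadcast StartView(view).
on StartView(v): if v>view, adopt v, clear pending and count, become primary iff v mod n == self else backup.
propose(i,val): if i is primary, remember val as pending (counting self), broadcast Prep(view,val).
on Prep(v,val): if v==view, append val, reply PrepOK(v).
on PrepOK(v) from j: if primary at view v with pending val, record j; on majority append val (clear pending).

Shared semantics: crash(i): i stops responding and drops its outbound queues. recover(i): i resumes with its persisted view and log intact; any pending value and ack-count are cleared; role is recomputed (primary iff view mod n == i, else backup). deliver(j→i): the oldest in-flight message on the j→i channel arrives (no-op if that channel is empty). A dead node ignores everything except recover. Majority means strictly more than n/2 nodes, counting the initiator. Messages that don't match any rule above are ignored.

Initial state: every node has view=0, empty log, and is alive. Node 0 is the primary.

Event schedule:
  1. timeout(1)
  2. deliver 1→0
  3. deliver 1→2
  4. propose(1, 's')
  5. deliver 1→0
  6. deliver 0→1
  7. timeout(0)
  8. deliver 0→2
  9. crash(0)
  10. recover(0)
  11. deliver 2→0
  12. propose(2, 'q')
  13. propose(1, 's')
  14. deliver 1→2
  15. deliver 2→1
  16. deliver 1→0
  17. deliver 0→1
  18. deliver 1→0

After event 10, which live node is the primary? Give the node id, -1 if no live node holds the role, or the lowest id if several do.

1

1. timeout(1):  <1:prim v1 ->
2. deliver 1→0:  <0:back v1 ->
3. deliver 1→2:  <2:back v1 ->
4. propose(1,'s'):  nop
5. deliver 1→0:  <0:back v1 s>
6. deliver 0→1:  <1:prim v1 s>
7. timeout(0):  <0:back v2 s>
8. deliver 0→2:  <2:prim v2 ->
9. crash(0):  <0:✗back v2 s>
10. recover(0):  <0:back v2 s>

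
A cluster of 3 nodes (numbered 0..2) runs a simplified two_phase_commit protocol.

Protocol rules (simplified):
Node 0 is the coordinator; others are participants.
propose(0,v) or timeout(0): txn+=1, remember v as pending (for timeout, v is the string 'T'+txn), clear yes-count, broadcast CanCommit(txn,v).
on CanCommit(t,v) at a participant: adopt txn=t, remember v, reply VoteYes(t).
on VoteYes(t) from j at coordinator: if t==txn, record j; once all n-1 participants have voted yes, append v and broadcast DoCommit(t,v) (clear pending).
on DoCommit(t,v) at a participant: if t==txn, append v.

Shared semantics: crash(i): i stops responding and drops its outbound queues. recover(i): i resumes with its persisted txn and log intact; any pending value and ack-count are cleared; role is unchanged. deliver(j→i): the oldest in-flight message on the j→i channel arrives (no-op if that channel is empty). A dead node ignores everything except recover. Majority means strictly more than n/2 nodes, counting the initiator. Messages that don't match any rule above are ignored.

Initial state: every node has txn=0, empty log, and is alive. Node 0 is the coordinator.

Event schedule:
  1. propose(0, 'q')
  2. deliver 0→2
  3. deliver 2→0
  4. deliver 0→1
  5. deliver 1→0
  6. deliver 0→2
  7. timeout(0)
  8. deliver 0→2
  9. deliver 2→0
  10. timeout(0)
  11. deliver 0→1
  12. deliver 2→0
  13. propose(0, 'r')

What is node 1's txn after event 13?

1

1. propose(0,'q'):  <0:coor t1 ->
2. deliver 0→2:  <2:part t1 ->
3. deliver 2→0:  nop
4. deliver 0→1:  <1:part t1 ->
5. deliver 1→0:  <0:coor t1 q>
6. deliver 0→2:  <2:part t1 q>
7. timeout(0):  <0:coor t2 q>
8. deliver 0→2:  <2:part t2 q>
9. deliver 2→0:  nop
10. timeout(0):  <0:coor t3 q>
11. deliver 0→1:  <1:part t1 q>
12. deliver 2→0:  nop
13. propose(0,'r'):  <0:coor t4 q>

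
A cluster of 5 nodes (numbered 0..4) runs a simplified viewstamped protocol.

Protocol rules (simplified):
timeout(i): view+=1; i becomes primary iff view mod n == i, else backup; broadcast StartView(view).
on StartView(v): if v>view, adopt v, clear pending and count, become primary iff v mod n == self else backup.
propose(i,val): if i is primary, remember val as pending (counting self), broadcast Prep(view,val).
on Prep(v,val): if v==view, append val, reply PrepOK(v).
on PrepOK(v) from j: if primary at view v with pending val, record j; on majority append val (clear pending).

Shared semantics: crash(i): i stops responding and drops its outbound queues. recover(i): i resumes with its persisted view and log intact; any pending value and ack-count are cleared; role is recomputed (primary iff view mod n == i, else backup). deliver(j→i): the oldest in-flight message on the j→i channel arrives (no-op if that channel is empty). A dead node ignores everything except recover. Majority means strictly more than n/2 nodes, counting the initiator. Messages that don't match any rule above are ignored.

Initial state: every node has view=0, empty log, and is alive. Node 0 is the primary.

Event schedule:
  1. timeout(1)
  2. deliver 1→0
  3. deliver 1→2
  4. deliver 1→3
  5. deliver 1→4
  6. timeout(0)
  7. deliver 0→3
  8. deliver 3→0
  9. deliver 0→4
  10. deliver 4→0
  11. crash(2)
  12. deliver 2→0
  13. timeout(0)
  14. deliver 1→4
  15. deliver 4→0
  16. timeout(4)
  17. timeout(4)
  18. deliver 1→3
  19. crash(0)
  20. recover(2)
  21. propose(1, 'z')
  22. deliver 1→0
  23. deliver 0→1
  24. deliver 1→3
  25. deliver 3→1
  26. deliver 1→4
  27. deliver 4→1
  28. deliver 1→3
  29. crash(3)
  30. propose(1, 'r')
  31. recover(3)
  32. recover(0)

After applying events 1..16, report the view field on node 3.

after 1 — timeout(1): n1:prim/v1/[-]
after 2 — deliver 1→0: n0:back/v1/[-]
after 3 — deliver 1→2: n2:back/v1/[-]
after 4 — deliver 1→3: n3:back/v1/[-]
after 5 — deliver 1→4: n4:back/v1/[-]
after 6 — timeout(0): n0:back/v2/[-]
after 7 — deliver 0→3: n3:back/v2/[-]
after 8 — deliver 3→0: ·
after 9 — deliver 0→4: n4:back/v2/[-]
after 10 — deliver 4→0: ·
after 11 — crash(2): n2:✗back/v1/[-]
after 12 — deliver 2→0: ·
after 13 — timeout(0): n0:back/v3/[-]
after 14 — deliver 1→4: ·
after 15 — deliver 4→0: ·
after 16 — timeout(4): n4:back/v3/[-]

2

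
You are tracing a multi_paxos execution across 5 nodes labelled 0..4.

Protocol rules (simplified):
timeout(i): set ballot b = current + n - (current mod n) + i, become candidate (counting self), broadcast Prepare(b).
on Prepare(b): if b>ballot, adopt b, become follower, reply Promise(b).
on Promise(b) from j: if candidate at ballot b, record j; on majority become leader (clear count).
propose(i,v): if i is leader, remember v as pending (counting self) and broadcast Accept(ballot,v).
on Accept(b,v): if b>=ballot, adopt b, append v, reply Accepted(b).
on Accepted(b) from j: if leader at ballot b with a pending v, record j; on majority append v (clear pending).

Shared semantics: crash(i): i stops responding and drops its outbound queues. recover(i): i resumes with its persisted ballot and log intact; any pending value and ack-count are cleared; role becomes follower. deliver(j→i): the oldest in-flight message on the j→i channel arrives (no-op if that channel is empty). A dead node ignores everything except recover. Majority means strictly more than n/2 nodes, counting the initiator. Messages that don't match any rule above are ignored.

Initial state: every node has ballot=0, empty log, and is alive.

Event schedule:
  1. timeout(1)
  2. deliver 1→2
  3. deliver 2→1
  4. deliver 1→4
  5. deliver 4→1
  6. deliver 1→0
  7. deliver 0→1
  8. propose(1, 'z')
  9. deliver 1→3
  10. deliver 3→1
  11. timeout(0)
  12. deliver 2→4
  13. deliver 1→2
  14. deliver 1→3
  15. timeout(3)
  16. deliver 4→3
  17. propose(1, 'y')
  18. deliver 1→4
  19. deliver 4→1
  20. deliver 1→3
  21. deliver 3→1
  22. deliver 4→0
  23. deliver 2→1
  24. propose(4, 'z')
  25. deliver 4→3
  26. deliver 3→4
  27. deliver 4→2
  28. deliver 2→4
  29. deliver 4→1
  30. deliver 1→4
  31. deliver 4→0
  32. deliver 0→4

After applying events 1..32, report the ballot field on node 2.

6

[1] timeout(1) → N1(cand b6 [-])
[2] deliver 1→2 → N2(foll b6 [-])
[3] deliver 2→1 → ∅
[4] deliver 1→4 → N4(foll b6 [-])
[5] deliver 4→1 → N1(lead b6 [-])
[6] deliver 1→0 → N0(foll b6 [-])
[7] deliver 0→1 → ∅
[8] propose(1,'z') → ∅
[9] deliver 1→3 → N3(foll b6 [-])
[10] deliver 3→1 → ∅
[11] timeout(0) → N0(cand b10 [-])
[12] deliver 2→4 → ∅
[13] deliver 1→2 → N2(foll b6 [z])
[14] deliver 1→3 → N3(foll b6 [z])
[15] timeout(3) → N3(cand b13 [z])
[16] deliver 4→3 → ∅
[17] propose(1,'y') → ∅
[18] deliver 1→4 → N4(foll b6 [z])
[19] deliver 4→1 → ∅
[20] deliver 1→3 → ∅
[21] deliver 3→1 → N1(lead b6 [y])
[22] deliver 4→0 → ∅
[23] deliver 2→1 → ∅
[24] propose(4,'z') → ∅
[25] deliver 4→3 → ∅
[26] deliver 3→4 → N4(foll b13 [z])
[27] deliver 4→2 → ∅
[28] deliver 2→4 → ∅
[29] deliver 4→1 → ∅
[30] deliver 1→4 → ∅
[31] deliver 4→0 → ∅
[32] deliver 0→4 → ∅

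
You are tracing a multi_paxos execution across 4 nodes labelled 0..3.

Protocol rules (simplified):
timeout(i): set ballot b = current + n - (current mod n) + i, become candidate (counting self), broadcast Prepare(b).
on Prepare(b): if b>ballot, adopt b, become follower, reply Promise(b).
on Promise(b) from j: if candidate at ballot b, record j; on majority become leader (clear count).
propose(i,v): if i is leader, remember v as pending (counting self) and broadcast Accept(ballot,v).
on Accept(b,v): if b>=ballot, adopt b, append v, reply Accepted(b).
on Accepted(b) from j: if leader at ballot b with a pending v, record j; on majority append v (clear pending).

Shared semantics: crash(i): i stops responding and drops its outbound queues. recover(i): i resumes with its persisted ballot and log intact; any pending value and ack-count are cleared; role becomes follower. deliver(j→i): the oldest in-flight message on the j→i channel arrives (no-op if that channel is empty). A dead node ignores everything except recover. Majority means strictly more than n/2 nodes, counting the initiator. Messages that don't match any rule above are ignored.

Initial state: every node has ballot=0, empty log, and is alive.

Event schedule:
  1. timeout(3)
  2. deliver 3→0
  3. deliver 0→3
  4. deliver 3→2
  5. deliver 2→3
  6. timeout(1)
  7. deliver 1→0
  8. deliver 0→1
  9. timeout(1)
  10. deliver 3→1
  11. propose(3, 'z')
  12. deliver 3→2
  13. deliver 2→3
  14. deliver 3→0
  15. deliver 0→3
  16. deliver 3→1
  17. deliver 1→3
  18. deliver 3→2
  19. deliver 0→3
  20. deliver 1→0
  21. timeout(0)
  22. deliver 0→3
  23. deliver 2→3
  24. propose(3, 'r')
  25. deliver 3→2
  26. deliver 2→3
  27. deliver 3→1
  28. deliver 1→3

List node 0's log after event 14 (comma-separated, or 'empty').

z

[1] timeout(3) → N3(cand b7 [-])
[2] deliver 3→0 → N0(foll b7 [-])
[3] deliver 0→3 → ∅
[4] deliver 3→2 → N2(foll b7 [-])
[5] deliver 2→3 → N3(lead b7 [-])
[6] timeout(1) → N1(cand b5 [-])
[7] deliver 1→0 → ∅
[8] deliver 0→1 → ∅
[9] timeout(1) → N1(cand b9 [-])
[10] deliver 3→1 → ∅
[11] propose(3,'z') → ∅
[12] deliver 3→2 → N2(foll b7 [z])
[13] deliver 2→3 → ∅
[14] deliver 3→0 → N0(foll b7 [z])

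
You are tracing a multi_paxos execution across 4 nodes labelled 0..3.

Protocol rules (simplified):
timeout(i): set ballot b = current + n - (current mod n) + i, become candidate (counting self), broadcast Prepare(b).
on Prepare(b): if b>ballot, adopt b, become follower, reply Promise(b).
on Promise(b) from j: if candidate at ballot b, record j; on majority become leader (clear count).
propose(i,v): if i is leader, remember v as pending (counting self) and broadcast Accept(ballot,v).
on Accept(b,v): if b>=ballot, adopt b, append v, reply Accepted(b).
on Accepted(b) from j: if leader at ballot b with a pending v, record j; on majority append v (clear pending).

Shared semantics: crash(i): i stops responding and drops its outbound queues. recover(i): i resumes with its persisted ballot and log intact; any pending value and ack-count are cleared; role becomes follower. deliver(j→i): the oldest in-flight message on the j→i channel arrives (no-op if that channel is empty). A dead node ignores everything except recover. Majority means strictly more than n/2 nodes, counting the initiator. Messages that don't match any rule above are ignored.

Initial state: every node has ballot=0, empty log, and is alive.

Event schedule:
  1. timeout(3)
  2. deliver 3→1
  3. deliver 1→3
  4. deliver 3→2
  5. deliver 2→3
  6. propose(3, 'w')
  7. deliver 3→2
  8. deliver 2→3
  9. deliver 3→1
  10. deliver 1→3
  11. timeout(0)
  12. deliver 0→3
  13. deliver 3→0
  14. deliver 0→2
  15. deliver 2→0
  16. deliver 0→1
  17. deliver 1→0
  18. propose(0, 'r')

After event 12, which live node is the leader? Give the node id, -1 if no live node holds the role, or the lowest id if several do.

e1 timeout(3): 3[cand,b=7,-]
e2 deliver 3→1: 1[foll,b=7,-]
e3 deliver 1→3: ·
e4 deliver 3→2: 2[foll,b=7,-]
e5 deliver 2→3: 3[lead,b=7,-]
e6 propose(3,'w'): ·
e7 deliver 3→2: 2[foll,b=7,w]
e8 deliver 2→3: ·
e9 deliver 3→1: 1[foll,b=7,w]
e10 deliver 1→3: 3[lead,b=7,w]
e11 timeout(0): 0[cand,b=4,-]
e12 deliver 0→3: ·

3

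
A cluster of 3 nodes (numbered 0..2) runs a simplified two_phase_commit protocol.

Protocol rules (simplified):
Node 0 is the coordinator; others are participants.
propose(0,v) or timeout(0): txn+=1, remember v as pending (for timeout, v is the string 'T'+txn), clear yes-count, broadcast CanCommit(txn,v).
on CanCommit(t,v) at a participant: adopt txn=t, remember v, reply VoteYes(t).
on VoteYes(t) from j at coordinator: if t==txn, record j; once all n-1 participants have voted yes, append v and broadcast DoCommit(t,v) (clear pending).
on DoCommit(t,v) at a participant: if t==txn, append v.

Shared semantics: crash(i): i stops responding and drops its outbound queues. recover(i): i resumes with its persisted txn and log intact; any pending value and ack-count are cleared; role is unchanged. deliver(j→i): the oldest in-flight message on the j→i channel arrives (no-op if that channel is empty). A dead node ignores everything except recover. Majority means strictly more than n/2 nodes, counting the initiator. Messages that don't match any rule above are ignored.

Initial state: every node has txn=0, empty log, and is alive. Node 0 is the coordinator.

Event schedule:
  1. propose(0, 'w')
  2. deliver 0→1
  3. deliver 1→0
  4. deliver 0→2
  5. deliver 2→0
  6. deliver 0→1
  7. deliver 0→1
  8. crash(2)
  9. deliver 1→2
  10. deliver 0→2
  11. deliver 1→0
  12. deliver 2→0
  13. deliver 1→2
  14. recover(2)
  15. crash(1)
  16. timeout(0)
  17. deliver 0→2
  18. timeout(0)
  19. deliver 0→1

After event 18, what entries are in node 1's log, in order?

w

step 1 propose(0,'w'): 0={coor,t=1,log=-}
step 2 deliver 0→1: 1={part,t=1,log=-}
step 3 deliver 1→0: —
step 4 deliver 0→2: 2={part,t=1,log=-}
step 5 deliver 2→0: 0={coor,t=1,log=w}
step 6 deliver 0→1: 1={part,t=1,log=w}
step 7 deliver 0→1: —
step 8 crash(2): 2={✗part,t=1,log=-}
step 9 deliver 1→2: —
step 10 deliver 0→2: —
step 11 deliver 1→0: —
step 12 deliver 2→0: —
step 13 deliver 1→2: —
step 14 recover(2): 2={part,t=1,log=-}
step 15 crash(1): 1={✗part,t=1,log=w}
step 16 timeout(0): 0={coor,t=2,log=w}
step 17 deliver 0→2: 2={part,t=1,log=w}
step 18 timeout(0): 0={coor,t=3,log=w}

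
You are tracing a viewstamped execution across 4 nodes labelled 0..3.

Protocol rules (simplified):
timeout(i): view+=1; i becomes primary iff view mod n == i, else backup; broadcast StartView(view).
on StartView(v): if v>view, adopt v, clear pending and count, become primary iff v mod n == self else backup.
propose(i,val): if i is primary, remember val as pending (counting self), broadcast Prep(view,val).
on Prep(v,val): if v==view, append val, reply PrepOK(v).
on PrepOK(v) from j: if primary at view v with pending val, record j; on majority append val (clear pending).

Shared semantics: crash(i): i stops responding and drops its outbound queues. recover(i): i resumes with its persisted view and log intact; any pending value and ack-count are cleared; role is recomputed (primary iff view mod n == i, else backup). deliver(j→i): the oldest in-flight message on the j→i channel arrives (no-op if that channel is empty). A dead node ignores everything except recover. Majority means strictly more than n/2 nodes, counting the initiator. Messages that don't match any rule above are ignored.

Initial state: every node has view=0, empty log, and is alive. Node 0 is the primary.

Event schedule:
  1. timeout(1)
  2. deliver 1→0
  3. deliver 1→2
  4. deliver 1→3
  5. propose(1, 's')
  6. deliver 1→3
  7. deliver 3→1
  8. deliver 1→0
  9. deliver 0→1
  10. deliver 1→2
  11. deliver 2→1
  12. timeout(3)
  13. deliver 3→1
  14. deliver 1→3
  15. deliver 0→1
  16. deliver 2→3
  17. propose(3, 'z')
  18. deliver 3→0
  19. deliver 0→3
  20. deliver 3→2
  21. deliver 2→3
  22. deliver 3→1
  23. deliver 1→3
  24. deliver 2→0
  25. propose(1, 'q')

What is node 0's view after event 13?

[1] timeout(1) → N1(prim v1 [-])
[2] deliver 1→0 → N0(back v1 [-])
[3] deliver 1→2 → N2(back v1 [-])
[4] deliver 1→3 → N3(back v1 [-])
[5] propose(1,'s') → ∅
[6] deliver 1→3 → N3(back v1 [s])
[7] deliver 3→1 → ∅
[8] deliver 1→0 → N0(back v1 [s])
[9] deliver 0→1 → N1(prim v1 [s])
[10] deliver 1→2 → N2(back v1 [s])
[11] deliver 2→1 → ∅
[12] timeout(3) → N3(back v2 [s])
[13] deliver 3→1 → N1(back v2 [s])

1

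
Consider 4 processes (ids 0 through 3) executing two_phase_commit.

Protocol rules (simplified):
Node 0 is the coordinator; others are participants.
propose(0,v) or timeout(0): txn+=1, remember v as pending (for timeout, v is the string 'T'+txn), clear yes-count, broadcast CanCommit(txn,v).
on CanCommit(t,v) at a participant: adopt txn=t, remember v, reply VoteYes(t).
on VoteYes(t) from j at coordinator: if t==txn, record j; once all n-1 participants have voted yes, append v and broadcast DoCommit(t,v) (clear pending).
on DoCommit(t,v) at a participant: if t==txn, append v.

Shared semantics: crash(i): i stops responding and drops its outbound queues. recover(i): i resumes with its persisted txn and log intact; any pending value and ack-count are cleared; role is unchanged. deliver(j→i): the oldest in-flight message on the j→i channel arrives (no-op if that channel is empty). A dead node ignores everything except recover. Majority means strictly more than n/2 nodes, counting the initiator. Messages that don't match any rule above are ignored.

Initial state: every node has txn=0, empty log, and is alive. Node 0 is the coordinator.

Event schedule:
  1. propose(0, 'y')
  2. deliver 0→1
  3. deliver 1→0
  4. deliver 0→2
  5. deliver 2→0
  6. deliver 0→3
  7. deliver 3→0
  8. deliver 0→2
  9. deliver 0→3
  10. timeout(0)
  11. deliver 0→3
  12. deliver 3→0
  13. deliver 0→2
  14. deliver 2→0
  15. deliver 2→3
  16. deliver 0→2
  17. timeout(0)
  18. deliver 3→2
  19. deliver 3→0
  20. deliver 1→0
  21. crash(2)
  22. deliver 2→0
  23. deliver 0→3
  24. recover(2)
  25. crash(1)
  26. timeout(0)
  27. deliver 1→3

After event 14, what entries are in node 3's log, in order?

after 1 — propose(0,'y'): n0:coor/t1/[-]
after 2 — deliver 0→1: n1:part/t1/[-]
after 3 — deliver 1→0: ·
after 4 — deliver 0→2: n2:part/t1/[-]
after 5 — deliver 2→0: ·
after 6 — deliver 0→3: n3:part/t1/[-]
after 7 — deliver 3→0: n0:coor/t1/[y]
after 8 — deliver 0→2: n2:part/t1/[y]
after 9 — deliver 0→3: n3:part/t1/[y]
after 10 — timeout(0): n0:coor/t2/[y]
after 11 — deliver 0→3: n3:part/t2/[y]
after 12 — deliver 3→0: ·
after 13 — deliver 0→2: n2:part/t2/[y]
after 14 — deliver 2→0: ·

y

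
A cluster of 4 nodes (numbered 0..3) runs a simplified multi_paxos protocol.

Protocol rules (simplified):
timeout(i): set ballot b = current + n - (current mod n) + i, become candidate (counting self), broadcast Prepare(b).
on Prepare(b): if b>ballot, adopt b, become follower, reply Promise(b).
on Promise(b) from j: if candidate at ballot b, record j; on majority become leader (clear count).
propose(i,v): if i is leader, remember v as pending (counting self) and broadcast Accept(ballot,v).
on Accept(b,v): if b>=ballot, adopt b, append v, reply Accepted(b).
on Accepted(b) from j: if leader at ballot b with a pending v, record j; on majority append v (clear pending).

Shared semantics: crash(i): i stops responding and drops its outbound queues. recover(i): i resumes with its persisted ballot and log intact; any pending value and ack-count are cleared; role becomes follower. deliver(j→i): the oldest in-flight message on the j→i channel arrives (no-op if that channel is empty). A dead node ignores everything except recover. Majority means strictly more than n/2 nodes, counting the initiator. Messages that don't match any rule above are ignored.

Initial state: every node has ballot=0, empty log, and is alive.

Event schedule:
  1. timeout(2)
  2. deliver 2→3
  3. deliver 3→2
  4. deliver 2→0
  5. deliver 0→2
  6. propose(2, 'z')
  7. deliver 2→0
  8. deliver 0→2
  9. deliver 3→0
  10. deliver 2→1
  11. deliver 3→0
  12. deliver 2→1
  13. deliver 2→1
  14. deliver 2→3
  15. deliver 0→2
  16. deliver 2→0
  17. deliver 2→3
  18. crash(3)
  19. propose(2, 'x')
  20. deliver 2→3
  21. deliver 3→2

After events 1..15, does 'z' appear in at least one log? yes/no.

1. timeout(2):  <2:cand b6 ->
2. deliver 2→3:  <3:foll b6 ->
3. deliver 3→2:  nop
4. deliver 2→0:  <0:foll b6 ->
5. deliver 0→2:  <2:lead b6 ->
6. propose(2,'z'):  nop
7. deliver 2→0:  <0:foll b6 z>
8. deliver 0→2:  nop
9. deliver 3→0:  nop
10. deliver 2→1:  <1:foll b6 ->
11. deliver 3→0:  nop
12. deliver 2→1:  <1:foll b6 z>
13. deliver 2→1:  nop
14. deliver 2→3:  <3:foll b6 z>
15. deliver 0→2:  nop

yes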